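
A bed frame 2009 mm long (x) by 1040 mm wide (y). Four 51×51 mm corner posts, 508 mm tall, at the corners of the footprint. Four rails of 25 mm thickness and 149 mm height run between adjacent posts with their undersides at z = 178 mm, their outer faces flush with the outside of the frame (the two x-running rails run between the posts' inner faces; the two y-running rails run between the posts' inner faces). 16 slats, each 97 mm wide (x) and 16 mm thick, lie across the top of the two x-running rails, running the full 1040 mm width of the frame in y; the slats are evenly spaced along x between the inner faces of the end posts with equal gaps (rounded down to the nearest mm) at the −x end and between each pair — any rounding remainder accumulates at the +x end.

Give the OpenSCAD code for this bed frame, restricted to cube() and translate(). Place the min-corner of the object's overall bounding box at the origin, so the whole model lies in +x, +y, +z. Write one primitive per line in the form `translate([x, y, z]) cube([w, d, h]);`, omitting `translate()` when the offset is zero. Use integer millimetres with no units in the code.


cube([51, 51, 508]);
translate([0, 989, 0]) cube([51, 51, 508]);
translate([1958, 0, 0]) cube([51, 51, 508]);
translate([1958, 989, 0]) cube([51, 51, 508]);
translate([51, 0, 178]) cube([1907, 25, 149]);
translate([51, 1015, 178]) cube([1907, 25, 149]);
translate([0, 51, 178]) cube([25, 938, 149]);
translate([1984, 51, 178]) cube([25, 938, 149]);
translate([71, 0, 327]) cube([97, 1040, 16]);
translate([188, 0, 327]) cube([97, 1040, 16]);
translate([305, 0, 327]) cube([97, 1040, 16]);
translate([422, 0, 327]) cube([97, 1040, 16]);
translate([539, 0, 327]) cube([97, 1040, 16]);
translate([656, 0, 327]) cube([97, 1040, 16]);
translate([773, 0, 327]) cube([97, 1040, 16]);
translate([890, 0, 327]) cube([97, 1040, 16]);
translate([1007, 0, 327]) cube([97, 1040, 16]);
translate([1124, 0, 327]) cube([97, 1040, 16]);
translate([1241, 0, 327]) cube([97, 1040, 16]);
translate([1358, 0, 327]) cube([97, 1040, 16]);
translate([1475, 0, 327]) cube([97, 1040, 16]);
translate([1592, 0, 327]) cube([97, 1040, 16]);
translate([1709, 0, 327]) cube([97, 1040, 16]);
translate([1826, 0, 327]) cube([97, 1040, 16]);


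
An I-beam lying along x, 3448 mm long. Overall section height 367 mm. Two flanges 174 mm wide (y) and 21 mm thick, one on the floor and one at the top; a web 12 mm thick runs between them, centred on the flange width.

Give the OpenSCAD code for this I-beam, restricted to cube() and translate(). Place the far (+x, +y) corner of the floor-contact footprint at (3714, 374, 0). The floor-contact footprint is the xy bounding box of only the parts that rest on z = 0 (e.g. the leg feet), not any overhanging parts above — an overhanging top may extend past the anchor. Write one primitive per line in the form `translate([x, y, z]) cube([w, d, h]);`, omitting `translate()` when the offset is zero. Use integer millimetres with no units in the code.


translate([266, 200, 0]) cube([3448, 174, 21]);
translate([266, 281, 21]) cube([3448, 12, 325]);
translate([266, 200, 346]) cube([3448, 174, 21]);


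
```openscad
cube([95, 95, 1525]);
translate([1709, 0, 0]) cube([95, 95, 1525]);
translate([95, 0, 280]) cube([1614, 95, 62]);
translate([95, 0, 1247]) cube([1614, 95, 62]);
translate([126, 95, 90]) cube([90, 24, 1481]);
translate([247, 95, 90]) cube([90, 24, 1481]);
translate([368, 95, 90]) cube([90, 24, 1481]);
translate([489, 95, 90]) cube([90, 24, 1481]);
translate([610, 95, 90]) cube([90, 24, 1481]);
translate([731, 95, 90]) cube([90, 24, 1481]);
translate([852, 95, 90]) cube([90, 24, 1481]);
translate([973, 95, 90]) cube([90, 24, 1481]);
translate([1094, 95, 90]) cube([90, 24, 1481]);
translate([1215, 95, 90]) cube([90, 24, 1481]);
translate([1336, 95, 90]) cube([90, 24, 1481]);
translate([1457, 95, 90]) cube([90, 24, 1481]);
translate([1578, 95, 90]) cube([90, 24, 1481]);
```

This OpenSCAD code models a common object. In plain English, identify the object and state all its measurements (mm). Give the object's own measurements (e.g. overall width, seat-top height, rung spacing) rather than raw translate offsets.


A fence section. Two 95×95 mm posts, 1525 mm tall, stand on the floor with a clear span of 1614 mm between their inner faces. Two horizontal rails of 95×62 mm section span the gap between the posts with their undersides at z = 280 mm and z = 1247 mm, flush with the posts' −y face. 13 pickets, each 90 mm wide, 24 mm thick and 1481 mm tall, are fixed to the +y face of the rails with their bottoms at z = 90 mm, spaced across the span with a 31 mm gap after the −x post and between neighbouring pickets, with 41 mm left before the +x post.


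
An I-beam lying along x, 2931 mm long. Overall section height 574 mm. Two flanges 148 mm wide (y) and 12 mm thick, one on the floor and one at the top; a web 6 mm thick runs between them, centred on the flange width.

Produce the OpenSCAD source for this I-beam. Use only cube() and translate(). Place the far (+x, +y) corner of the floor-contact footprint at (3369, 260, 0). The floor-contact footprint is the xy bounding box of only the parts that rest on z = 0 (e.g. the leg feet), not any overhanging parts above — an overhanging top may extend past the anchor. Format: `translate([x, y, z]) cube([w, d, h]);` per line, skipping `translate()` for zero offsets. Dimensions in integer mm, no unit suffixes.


translate([438, 112, 0]) cube([2931, 148, 12]);
translate([438, 183, 12]) cube([2931, 6, 550]);
translate([438, 112, 562]) cube([2931, 148, 12]);


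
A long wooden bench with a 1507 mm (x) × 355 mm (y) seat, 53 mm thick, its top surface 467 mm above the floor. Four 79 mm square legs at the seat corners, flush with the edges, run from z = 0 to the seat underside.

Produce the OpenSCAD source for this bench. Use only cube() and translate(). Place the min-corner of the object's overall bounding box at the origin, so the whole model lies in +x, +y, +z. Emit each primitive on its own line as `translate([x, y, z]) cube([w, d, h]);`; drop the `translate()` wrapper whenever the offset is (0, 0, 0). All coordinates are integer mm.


// leg_h = 467 − 53 = 414
translate([0, 0, 414]) cube([1507, 355, 53]);
cube([79, 79, 414]);
translate([0, 276, 0]) cube([79, 79, 414]);
translate([1428, 0, 0]) cube([79, 79, 414]);
translate([1428, 276, 0]) cube([79, 79, 414]);


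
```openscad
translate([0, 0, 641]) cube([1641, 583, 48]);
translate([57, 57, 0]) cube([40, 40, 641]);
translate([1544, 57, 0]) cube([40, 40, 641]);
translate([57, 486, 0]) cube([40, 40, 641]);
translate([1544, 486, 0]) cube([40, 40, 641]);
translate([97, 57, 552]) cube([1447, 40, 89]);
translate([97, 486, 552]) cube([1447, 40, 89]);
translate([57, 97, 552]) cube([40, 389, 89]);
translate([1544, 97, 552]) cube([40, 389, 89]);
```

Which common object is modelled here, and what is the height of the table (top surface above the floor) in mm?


A table. The table height is 689 mm.

A 1641×583×48 slab sits at z = 641 on four 40 mm square posts — a table. The top surface is at 641 + 48 = 689 mm.


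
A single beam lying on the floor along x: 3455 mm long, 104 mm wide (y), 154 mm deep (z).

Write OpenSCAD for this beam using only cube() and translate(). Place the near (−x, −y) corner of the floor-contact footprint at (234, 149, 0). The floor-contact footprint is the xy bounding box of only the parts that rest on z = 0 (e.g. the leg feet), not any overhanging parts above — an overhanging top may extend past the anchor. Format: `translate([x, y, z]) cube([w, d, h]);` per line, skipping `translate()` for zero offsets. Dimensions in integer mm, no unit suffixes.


translate([234, 149, 0]) cube([3455, 104, 154]);


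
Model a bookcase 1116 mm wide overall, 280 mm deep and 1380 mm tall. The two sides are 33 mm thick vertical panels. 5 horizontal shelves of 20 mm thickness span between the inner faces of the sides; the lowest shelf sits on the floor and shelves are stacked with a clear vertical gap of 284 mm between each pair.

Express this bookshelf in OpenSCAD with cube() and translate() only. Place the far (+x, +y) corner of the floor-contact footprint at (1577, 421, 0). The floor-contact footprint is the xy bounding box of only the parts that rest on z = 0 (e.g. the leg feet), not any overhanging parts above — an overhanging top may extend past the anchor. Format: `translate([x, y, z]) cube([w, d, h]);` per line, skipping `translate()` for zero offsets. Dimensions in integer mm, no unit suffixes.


translate([461, 141, 0]) cube([33, 280, 1380]);
translate([1544, 141, 0]) cube([33, 280, 1380]);
translate([494, 141, 0]) cube([1050, 280, 20]);
translate([494, 141, 304]) cube([1050, 280, 20]);
translate([494, 141, 608]) cube([1050, 280, 20]);
translate([494, 141, 912]) cube([1050, 280, 20]);
translate([494, 141, 1216]) cube([1050, 280, 20]);


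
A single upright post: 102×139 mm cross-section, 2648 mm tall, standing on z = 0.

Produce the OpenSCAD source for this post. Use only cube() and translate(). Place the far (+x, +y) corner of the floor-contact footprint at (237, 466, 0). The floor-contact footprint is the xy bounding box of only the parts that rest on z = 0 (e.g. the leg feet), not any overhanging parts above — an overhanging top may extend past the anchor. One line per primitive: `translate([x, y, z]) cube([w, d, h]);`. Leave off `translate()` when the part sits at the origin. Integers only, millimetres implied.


translate([135, 327, 0]) cube([102, 139, 2648]);


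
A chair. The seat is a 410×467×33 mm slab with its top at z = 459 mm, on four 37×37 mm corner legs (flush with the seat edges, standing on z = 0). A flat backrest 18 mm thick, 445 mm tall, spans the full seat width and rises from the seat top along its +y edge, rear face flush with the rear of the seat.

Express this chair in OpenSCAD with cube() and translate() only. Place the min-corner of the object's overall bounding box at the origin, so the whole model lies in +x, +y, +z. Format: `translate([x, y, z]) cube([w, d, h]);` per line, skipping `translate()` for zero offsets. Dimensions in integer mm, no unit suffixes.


translate([0, 0, 426]) cube([410, 467, 33]);
cube([37, 37, 426]);
translate([373, 0, 0]) cube([37, 37, 426]);
translate([0, 430, 0]) cube([37, 37, 426]);
translate([373, 430, 0]) cube([37, 37, 426]);
translate([0, 449, 459]) cube([410, 18, 445]);


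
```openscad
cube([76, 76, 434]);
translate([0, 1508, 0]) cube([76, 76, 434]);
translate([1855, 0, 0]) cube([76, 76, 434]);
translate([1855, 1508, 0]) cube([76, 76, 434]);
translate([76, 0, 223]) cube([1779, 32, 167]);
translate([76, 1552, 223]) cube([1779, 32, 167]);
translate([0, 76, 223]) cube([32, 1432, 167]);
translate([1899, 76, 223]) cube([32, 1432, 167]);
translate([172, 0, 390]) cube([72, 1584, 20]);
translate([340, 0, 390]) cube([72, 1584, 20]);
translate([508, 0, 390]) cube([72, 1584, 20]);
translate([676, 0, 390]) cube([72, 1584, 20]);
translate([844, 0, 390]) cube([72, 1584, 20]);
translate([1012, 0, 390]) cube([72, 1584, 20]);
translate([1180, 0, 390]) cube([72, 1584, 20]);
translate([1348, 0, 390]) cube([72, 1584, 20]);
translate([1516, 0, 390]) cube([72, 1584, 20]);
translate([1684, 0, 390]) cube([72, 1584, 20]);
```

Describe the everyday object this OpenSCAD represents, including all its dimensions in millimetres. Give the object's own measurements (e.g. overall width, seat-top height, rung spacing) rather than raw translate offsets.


A bed frame 1931 mm long (x) by 1584 mm wide (y). Four 76×76 mm corner posts, 434 mm tall, at the corners of the footprint. Four rails of 32 mm thickness and 167 mm height run between adjacent posts with their undersides at z = 223 mm, their outer faces flush with the outside of the frame (the two x-running rails run between the posts' inner faces; the two y-running rails run between the posts' inner faces). 10 slats, each 72 mm wide (x) and 20 mm thick, lie across the top of the two x-running rails, running the full 1584 mm width of the frame in y; along x they sit between the end posts with a 96 mm gap after the −x posts and between neighbouring slats, leaving 99 mm before the +x posts.


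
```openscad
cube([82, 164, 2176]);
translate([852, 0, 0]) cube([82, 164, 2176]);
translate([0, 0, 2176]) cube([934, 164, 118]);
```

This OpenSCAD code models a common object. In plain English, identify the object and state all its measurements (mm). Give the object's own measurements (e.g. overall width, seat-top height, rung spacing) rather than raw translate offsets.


A door frame. The clear opening is 770 mm wide and 2176 mm high. Two 82 mm wide jambs, 164 mm deep, stand either side of the opening from the floor to the top of the opening. A 118 mm thick head sits across the top of both jambs, spanning the full outside width of the frame.


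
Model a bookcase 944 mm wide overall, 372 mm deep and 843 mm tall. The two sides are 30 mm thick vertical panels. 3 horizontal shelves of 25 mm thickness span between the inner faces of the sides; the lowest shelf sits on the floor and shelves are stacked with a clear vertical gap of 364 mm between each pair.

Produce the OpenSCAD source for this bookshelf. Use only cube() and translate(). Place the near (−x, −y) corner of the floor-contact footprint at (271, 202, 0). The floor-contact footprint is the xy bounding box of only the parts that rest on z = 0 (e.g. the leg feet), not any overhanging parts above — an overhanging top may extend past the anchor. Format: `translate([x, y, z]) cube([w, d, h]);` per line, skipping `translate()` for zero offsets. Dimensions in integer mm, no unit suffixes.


translate([271, 202, 0]) cube([30, 372, 843]);
translate([1185, 202, 0]) cube([30, 372, 843]);
translate([301, 202, 0]) cube([884, 372, 25]);
translate([301, 202, 389]) cube([884, 372, 25]);
translate([301, 202, 778]) cube([884, 372, 25]);


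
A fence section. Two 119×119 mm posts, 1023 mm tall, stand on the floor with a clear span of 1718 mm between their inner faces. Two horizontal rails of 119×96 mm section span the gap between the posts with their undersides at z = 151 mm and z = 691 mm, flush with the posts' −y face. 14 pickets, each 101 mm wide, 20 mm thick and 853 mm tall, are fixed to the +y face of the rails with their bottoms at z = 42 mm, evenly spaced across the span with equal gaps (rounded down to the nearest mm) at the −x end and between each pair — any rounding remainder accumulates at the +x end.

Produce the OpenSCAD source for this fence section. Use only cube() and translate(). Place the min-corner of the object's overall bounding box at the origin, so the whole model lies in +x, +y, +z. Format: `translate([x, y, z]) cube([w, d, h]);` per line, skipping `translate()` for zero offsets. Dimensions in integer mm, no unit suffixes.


cube([119, 119, 1023]);
translate([1837, 0, 0]) cube([119, 119, 1023]);
translate([119, 0, 151]) cube([1718, 119, 96]);
translate([119, 0, 691]) cube([1718, 119, 96]);
translate([139, 119, 42]) cube([101, 20, 853]);
translate([260, 119, 42]) cube([101, 20, 853]);
translate([381, 119, 42]) cube([101, 20, 853]);
translate([502, 119, 42]) cube([101, 20, 853]);
translate([623, 119, 42]) cube([101, 20, 853]);
translate([744, 119, 42]) cube([101, 20, 853]);
translate([865, 119, 42]) cube([101, 20, 853]);
translate([986, 119, 42]) cube([101, 20, 853]);
translate([1107, 119, 42]) cube([101, 20, 853]);
translate([1228, 119, 42]) cube([101, 20, 853]);
translate([1349, 119, 42]) cube([101, 20, 853]);
translate([1470, 119, 42]) cube([101, 20, 853]);
translate([1591, 119, 42]) cube([101, 20, 853]);
translate([1712, 119, 42]) cube([101, 20, 853]);


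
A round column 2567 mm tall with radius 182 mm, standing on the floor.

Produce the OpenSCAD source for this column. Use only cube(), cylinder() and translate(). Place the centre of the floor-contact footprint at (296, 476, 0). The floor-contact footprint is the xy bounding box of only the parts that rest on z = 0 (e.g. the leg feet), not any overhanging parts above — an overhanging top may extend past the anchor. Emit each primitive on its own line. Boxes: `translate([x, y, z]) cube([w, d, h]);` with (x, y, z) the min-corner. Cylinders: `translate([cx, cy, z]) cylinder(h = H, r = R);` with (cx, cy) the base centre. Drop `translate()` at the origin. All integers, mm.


translate([296, 476, 0]) cylinder(h = 2567, r = 182);


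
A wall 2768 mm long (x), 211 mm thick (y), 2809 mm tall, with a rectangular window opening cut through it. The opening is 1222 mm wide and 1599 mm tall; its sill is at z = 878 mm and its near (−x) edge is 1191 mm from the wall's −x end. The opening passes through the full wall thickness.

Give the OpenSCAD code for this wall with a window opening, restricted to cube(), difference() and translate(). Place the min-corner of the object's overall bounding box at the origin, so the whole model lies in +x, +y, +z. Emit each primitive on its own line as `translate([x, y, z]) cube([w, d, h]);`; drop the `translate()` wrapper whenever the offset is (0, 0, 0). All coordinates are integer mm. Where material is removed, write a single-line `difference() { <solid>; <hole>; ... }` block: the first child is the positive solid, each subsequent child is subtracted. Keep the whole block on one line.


difference() { cube([2768, 211, 2809]); translate([1191, 0, 878]) cube([1222, 211, 1599]); }


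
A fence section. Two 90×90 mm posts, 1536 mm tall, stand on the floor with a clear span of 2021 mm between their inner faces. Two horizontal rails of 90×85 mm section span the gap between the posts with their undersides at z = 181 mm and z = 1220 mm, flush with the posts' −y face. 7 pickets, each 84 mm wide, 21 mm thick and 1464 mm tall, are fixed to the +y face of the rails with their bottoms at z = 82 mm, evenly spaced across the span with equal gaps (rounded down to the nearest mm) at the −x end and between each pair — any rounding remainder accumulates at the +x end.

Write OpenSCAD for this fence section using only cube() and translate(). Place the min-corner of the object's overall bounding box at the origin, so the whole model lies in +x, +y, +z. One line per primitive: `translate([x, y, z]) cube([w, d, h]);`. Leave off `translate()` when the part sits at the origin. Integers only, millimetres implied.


cube([90, 90, 1536]);
translate([2111, 0, 0]) cube([90, 90, 1536]);
translate([90, 0, 181]) cube([2021, 90, 85]);
translate([90, 0, 1220]) cube([2021, 90, 85]);
translate([269, 90, 82]) cube([84, 21, 1464]);
translate([532, 90, 82]) cube([84, 21, 1464]);
translate([795, 90, 82]) cube([84, 21, 1464]);
translate([1058, 90, 82]) cube([84, 21, 1464]);
translate([1321, 90, 82]) cube([84, 21, 1464]);
translate([1584, 90, 82]) cube([84, 21, 1464]);
translate([1847, 90, 82]) cube([84, 21, 1464]);


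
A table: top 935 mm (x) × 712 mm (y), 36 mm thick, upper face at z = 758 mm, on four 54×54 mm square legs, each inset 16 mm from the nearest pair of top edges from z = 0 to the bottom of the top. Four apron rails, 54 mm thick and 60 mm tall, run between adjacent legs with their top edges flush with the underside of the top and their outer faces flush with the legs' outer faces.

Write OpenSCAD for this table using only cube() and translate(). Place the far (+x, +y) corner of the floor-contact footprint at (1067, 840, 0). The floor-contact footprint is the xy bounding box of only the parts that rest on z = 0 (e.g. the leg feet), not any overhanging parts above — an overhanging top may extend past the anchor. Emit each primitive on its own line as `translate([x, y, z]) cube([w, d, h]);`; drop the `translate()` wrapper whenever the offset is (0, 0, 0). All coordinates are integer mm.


// leg_h = 758 - 36 = 722
// apron z = 722 - 60 = 662
translate([148, 144, 722]) cube([935, 712, 36]);
translate([164, 160, 0]) cube([54, 54, 722]);
translate([1013, 160, 0]) cube([54, 54, 722]);
translate([164, 786, 0]) cube([54, 54, 722]);
translate([1013, 786, 0]) cube([54, 54, 722]);
translate([218, 160, 662]) cube([795, 54, 60]);
translate([218, 786, 662]) cube([795, 54, 60]);
translate([164, 214, 662]) cube([54, 572, 60]);
translate([1013, 214, 662]) cube([54, 572, 60]);


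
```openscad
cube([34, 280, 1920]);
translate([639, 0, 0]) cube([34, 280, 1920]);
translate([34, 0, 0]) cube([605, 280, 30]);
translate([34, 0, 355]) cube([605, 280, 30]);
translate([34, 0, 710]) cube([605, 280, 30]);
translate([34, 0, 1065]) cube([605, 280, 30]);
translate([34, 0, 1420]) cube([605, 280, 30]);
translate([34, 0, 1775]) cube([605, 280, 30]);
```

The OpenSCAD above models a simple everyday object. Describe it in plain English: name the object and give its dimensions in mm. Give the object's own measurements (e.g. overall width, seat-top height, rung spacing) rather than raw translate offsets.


An open bookshelf. Two side panels, each 34 mm thick, 280 mm deep and 1920 mm tall, stand 673 mm apart (outside-to-outside). Between them sit 6 shelves, each 30 mm thick and 280 mm deep, spanning the full gap between the sides. The bottom shelf rests on the floor (its underside at z = 0) and the clear gap between one shelf's top and the next shelf's underside is 325 mm.


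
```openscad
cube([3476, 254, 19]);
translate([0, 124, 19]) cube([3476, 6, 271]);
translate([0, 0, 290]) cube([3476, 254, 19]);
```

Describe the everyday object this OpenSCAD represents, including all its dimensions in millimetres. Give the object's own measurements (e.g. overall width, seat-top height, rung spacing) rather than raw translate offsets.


An I-beam lying along x, 3476 mm long. Overall section height 309 mm. Two flanges 254 mm wide (y) and 19 mm thick, one on the floor and one at the top; a web 6 mm thick runs between them, centred on the flange width.


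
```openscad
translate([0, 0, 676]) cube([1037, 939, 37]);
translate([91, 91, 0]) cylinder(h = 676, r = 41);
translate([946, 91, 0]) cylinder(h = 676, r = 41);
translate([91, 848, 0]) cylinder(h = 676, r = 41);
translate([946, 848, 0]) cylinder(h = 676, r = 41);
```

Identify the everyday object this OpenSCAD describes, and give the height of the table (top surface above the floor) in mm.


A table. The table height is 713 mm.

A 1037×939×37 slab sits at z = 676 on four Ø82 mm round legs — a table. The top surface is at 676 + 37 = 713 mm.


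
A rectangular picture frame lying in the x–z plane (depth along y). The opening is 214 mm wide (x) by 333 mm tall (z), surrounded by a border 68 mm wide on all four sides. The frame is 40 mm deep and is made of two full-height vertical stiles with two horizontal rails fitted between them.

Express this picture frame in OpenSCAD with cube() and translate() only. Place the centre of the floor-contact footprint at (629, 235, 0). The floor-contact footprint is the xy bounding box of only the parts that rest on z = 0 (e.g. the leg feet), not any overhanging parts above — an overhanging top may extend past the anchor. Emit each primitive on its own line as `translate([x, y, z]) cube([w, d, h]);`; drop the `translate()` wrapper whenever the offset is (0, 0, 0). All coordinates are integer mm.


translate([454, 215, 0]) cube([68, 40, 469]);
translate([736, 215, 0]) cube([68, 40, 469]);
translate([522, 215, 0]) cube([214, 40, 68]);
translate([522, 215, 401]) cube([214, 40, 68]);


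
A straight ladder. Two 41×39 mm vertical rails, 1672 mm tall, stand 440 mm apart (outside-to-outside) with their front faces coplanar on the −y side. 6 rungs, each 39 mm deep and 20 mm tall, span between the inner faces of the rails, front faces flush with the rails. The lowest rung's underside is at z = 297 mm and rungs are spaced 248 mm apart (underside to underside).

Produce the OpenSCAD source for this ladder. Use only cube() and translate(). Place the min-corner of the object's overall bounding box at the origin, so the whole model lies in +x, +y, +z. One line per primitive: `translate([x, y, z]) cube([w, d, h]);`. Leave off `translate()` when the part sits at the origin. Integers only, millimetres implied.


cube([41, 39, 1672]);
translate([399, 0, 0]) cube([41, 39, 1672]);
translate([41, 0, 297]) cube([358, 39, 20]);
translate([41, 0, 545]) cube([358, 39, 20]);
translate([41, 0, 793]) cube([358, 39, 20]);
translate([41, 0, 1041]) cube([358, 39, 20]);
translate([41, 0, 1289]) cube([358, 39, 20]);
translate([41, 0, 1537]) cube([358, 39, 20]);


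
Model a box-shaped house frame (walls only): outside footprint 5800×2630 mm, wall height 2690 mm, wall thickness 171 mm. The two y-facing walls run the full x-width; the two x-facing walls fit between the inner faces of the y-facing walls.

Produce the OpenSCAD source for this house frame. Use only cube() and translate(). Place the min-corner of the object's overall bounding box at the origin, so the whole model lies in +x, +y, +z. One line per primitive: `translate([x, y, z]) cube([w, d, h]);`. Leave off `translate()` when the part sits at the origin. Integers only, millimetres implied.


cube([5800, 171, 2690]);
translate([0, 2459, 0]) cube([5800, 171, 2690]);
translate([0, 171, 0]) cube([171, 2288, 2690]);
translate([5629, 171, 0]) cube([171, 2288, 2690]);


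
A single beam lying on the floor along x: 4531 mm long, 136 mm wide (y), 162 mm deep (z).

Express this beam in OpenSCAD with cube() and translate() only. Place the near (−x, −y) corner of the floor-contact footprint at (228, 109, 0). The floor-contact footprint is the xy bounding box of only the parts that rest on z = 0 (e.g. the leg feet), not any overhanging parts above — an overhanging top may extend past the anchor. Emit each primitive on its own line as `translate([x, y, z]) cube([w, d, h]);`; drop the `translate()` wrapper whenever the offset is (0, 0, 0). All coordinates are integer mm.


translate([228, 109, 0]) cube([4531, 136, 162]);


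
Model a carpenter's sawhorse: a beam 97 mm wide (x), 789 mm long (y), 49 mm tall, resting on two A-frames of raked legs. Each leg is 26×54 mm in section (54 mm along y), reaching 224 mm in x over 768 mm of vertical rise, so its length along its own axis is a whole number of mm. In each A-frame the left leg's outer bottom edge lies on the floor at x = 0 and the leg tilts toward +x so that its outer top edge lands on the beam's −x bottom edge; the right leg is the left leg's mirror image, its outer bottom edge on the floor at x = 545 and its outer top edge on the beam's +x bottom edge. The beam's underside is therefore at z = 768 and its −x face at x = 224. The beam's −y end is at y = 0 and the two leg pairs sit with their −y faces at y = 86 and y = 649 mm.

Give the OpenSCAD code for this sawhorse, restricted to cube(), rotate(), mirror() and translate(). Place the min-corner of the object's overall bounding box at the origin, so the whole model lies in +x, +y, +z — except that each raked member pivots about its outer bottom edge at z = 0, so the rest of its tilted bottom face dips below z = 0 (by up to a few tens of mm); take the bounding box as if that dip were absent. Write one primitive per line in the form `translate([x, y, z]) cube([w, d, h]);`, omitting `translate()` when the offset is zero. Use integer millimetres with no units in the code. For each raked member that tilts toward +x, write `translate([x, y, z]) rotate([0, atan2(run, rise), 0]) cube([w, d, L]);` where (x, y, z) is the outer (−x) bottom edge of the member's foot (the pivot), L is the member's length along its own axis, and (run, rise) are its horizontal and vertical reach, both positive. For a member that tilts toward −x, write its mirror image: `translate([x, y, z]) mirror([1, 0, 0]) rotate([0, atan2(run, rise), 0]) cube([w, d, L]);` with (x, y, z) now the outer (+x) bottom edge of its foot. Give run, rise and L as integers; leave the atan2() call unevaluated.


// leg length = √(224² + 768²) = 800
// right-leg outer foot x = 2·224 + 97 = 545
// beam min-corner = (224, 0, 768)
translate([224, 0, 768]) cube([97, 789, 49]);
translate([0, 86, 0]) rotate([0, atan2(224, 768), 0]) cube([26, 54, 800]);
translate([545, 86, 0]) mirror([1, 0, 0]) rotate([0, atan2(224, 768), 0]) cube([26, 54, 800]);
translate([0, 649, 0]) rotate([0, atan2(224, 768), 0]) cube([26, 54, 800]);
translate([545, 649, 0]) mirror([1, 0, 0]) rotate([0, atan2(224, 768), 0]) cube([26, 54, 800]);


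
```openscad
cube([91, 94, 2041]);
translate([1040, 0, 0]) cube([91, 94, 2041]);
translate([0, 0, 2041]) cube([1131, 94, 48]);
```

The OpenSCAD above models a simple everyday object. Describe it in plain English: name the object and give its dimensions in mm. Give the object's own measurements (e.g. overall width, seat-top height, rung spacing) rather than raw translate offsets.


A door frame. The clear opening is 949 mm wide and 2041 mm high. Two 91 mm wide jambs, 94 mm deep, stand either side of the opening from the floor to the top of the opening. A 48 mm thick head sits across the top of both jambs, spanning the full outside width of the frame.


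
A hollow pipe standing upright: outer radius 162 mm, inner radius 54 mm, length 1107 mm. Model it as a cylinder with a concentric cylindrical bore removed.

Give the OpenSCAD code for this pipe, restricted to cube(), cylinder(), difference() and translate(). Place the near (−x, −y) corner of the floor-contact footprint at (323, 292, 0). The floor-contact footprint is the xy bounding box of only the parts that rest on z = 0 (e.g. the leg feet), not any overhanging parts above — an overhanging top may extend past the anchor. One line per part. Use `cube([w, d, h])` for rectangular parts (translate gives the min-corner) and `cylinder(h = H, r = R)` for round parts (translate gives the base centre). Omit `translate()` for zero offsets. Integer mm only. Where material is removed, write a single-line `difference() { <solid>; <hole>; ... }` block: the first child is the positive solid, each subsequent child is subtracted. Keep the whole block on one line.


difference() { translate([485, 454, 0]) cylinder(h = 1107, r = 162); translate([485, 454, 0]) cylinder(h = 1107, r = 54); }


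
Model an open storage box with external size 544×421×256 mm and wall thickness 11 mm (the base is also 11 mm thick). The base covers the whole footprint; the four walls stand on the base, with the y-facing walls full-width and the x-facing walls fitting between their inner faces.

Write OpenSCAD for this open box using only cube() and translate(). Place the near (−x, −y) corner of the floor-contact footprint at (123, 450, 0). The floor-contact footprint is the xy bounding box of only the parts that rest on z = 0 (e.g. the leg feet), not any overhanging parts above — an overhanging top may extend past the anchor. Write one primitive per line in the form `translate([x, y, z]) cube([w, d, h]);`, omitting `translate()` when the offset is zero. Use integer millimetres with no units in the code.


translate([123, 450, 0]) cube([544, 421, 11]);
translate([123, 450, 11]) cube([544, 11, 245]);
translate([123, 860, 11]) cube([544, 11, 245]);
translate([123, 461, 11]) cube([11, 399, 245]);
translate([656, 461, 11]) cube([11, 399, 245]);


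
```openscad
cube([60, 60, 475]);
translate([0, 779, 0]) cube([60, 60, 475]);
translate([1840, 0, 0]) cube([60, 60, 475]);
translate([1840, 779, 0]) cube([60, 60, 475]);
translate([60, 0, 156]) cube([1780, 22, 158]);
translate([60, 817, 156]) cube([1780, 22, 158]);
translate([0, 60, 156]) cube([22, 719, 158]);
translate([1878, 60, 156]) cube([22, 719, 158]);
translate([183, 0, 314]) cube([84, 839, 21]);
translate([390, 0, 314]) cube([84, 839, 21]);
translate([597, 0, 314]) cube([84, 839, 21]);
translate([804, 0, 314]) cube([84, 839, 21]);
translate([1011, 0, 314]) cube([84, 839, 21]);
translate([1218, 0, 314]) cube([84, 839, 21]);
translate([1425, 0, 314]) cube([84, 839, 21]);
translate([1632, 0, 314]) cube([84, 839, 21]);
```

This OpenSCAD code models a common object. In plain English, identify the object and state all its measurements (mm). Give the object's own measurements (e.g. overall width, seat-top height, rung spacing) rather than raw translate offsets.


A bed frame 1900 mm long (x) by 839 mm wide (y). Four 60×60 mm corner posts, 475 mm tall, at the corners of the footprint. Four rails of 22 mm thickness and 158 mm height run between adjacent posts with their undersides at z = 156 mm, their outer faces flush with the outside of the frame (the two x-running rails run between the posts' inner faces; the two y-running rails run between the posts' inner faces). 8 slats, each 84 mm wide (x) and 21 mm thick, lie across the top of the two x-running rails, running the full 839 mm width of the frame in y; along x they sit between the end posts with a 123 mm gap after the −x posts and between neighbouring slats, leaving 124 mm before the +x posts.


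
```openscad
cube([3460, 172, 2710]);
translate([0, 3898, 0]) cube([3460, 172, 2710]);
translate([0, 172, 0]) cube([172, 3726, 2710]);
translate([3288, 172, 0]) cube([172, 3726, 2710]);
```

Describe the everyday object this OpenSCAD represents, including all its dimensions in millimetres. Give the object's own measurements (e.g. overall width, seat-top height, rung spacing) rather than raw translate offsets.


The wall frame of a small rectangular building: four walls, each 2710 mm tall and 172 mm thick, enclosing a footprint 3460 mm (x) by 4070 mm (y) outside-to-outside, with no floor or roof. The front and back walls (the −y and +y sides) span the full width; the two side walls fit between them.


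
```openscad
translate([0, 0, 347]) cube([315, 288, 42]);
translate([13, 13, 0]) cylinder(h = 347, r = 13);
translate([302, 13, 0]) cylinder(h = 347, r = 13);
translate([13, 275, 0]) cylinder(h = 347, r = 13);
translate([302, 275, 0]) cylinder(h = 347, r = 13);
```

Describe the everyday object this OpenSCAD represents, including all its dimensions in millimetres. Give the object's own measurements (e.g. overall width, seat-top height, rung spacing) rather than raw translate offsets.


A simple wooden stool: a rectangular seat 315 mm (x) by 288 mm (y), 42 mm thick, top face at z = 389 mm, on four round legs, each 26 mm in diameter. The legs rest on z = 0, each leg's axis is inset half a diameter from the nearest pair of seat edges (so the leg's bounding box is flush with the corner).


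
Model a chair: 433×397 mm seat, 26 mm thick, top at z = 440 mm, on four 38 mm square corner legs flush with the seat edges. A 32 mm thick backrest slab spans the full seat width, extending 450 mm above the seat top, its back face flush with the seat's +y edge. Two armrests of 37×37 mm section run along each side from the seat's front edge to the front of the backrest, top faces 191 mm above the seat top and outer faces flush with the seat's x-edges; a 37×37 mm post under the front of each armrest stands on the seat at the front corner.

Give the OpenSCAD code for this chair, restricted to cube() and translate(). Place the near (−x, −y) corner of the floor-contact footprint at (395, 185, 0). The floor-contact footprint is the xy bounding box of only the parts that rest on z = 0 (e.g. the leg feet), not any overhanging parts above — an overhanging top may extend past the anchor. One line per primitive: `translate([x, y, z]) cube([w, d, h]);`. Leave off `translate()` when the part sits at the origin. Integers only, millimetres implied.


translate([395, 185, 414]) cube([433, 397, 26]);
translate([395, 185, 0]) cube([38, 38, 414]);
translate([790, 185, 0]) cube([38, 38, 414]);
translate([395, 544, 0]) cube([38, 38, 414]);
translate([790, 544, 0]) cube([38, 38, 414]);
translate([395, 550, 440]) cube([433, 32, 450]);
translate([395, 185, 594]) cube([37, 365, 37]);
translate([791, 185, 594]) cube([37, 365, 37]);
translate([395, 185, 440]) cube([37, 37, 154]);
translate([791, 185, 440]) cube([37, 37, 154]);


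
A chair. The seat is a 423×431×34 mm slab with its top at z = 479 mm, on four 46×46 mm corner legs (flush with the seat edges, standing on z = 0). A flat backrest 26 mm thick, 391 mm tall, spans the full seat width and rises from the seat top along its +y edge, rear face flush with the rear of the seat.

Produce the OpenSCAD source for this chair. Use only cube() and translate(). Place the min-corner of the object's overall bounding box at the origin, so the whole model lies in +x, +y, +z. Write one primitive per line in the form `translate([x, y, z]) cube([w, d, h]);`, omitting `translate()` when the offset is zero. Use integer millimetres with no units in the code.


translate([0, 0, 445]) cube([423, 431, 34]);
cube([46, 46, 445]);
translate([377, 0, 0]) cube([46, 46, 445]);
translate([0, 385, 0]) cube([46, 46, 445]);
translate([377, 385, 0]) cube([46, 46, 445]);
translate([0, 405, 479]) cube([423, 26, 391]);


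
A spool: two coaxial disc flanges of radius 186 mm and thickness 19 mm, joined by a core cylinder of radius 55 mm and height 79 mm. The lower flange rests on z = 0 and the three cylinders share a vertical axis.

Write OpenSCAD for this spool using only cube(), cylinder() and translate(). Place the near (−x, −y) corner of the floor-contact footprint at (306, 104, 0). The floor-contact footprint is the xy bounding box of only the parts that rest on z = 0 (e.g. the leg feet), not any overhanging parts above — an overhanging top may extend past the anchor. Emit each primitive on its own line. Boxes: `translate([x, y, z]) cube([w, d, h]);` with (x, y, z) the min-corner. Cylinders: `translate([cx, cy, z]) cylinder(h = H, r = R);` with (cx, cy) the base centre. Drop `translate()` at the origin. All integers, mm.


translate([492, 290, 0]) cylinder(h = 19, r = 186);
translate([492, 290, 19]) cylinder(h = 79, r = 55);
translate([492, 290, 98]) cylinder(h = 19, r = 186);


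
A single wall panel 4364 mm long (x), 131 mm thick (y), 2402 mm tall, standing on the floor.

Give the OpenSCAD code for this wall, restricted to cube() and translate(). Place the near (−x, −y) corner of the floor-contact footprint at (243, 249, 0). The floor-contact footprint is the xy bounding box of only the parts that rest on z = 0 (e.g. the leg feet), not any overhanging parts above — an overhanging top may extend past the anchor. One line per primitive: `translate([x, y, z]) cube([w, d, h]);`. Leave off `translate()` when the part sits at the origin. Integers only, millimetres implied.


translate([243, 249, 0]) cube([4364, 131, 2402]);


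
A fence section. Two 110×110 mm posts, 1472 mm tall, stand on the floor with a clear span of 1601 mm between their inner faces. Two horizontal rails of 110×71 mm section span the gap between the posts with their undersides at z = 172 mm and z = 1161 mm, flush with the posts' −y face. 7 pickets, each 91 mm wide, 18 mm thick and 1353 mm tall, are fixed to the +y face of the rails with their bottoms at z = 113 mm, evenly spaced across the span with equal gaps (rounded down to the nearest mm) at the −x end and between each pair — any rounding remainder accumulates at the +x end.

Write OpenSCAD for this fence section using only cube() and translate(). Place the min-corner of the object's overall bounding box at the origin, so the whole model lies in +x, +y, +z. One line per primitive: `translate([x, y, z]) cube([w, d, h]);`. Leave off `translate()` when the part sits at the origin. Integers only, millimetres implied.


cube([110, 110, 1472]);
translate([1711, 0, 0]) cube([110, 110, 1472]);
translate([110, 0, 172]) cube([1601, 110, 71]);
translate([110, 0, 1161]) cube([1601, 110, 71]);
translate([230, 110, 113]) cube([91, 18, 1353]);
translate([441, 110, 113]) cube([91, 18, 1353]);
translate([652, 110, 113]) cube([91, 18, 1353]);
translate([863, 110, 113]) cube([91, 18, 1353]);
translate([1074, 110, 113]) cube([91, 18, 1353]);
translate([1285, 110, 113]) cube([91, 18, 1353]);
translate([1496, 110, 113]) cube([91, 18, 1353]);


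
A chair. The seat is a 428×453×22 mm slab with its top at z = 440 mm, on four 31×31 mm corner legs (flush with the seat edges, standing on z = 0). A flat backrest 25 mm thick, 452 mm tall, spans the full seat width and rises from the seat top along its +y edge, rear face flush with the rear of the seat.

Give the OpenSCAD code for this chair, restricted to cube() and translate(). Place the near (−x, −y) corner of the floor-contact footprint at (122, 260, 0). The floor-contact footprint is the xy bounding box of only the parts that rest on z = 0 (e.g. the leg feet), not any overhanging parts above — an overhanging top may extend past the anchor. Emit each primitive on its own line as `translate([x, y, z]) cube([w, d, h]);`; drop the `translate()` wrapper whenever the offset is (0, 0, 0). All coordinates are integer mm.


// leg_h = 440 - 22 = 418
translate([122, 260, 418]) cube([428, 453, 22]);
translate([122, 260, 0]) cube([31, 31, 418]);
translate([519, 260, 0]) cube([31, 31, 418]);
translate([122, 682, 0]) cube([31, 31, 418]);
translate([519, 682, 0]) cube([31, 31, 418]);
translate([122, 688, 440]) cube([428, 25, 452]);
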